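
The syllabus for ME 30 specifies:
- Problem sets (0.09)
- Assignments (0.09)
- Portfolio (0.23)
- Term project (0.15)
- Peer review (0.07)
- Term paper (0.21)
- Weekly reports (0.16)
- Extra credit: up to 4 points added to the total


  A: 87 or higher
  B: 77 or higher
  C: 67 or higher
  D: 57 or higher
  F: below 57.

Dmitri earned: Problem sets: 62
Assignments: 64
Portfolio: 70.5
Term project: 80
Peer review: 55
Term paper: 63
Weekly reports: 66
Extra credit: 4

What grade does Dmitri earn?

C

Weighted total:
  Problem sets 62 × 0.09 = 5.58
  Assignments 64 × 0.09 = 5.76
  Portfolio 70.5 × 0.23 = 16.215
  Term project 80 × 0.15 = 12
  Peer review 55 × 0.07 = 3.85
  Term paper 63 × 0.21 = 13.23
  Weekly reports 66 × 0.16 = 10.56
Sum = 67.195
Extra credit: 67.195 + 4 = 71.195
71.195 is ≥ 67 and < 77 → C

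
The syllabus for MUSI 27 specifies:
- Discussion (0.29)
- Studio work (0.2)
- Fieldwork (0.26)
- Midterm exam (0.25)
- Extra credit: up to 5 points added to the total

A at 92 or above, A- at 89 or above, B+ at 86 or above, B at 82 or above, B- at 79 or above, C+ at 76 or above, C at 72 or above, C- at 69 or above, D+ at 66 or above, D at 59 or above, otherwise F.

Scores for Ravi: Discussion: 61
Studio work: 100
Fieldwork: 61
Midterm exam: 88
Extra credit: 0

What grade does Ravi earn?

Weighted total:
  Discussion 61 × 0.29 = 17.69
  Studio work 100 × 0.2 = 20
  Fieldwork 61 × 0.26 = 15.86
  Midterm exam 88 × 0.25 = 22
Sum = 75.55
Extra credit: 75.55 + 0 = 75.55
75.55 is ≥ 72 and < 76 → C

C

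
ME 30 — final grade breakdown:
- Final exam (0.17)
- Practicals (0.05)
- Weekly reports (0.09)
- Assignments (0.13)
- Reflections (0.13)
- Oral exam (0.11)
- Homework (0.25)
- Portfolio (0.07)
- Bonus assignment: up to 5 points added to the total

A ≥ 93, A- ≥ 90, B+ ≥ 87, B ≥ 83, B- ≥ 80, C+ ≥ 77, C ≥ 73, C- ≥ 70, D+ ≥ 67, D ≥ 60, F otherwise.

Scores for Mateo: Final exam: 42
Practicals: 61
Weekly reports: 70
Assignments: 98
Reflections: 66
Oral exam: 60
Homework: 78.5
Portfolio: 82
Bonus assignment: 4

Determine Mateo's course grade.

Weighted total:
  Final exam 42 × 0.17 = 7.14
  Practicals 61 × 0.05 = 3.05
  Weekly reports 70 × 0.09 = 6.3
  Assignments 98 × 0.13 = 12.74
  Reflections 66 × 0.13 = 8.58
  Oral exam 60 × 0.11 = 6.6
  Homework 78.5 × 0.25 = 19.625
  Portfolio 82 × 0.07 = 5.74
Sum = 69.775
Bonus assignment: 69.775 + 4 = 73.775
73.775 is ≥ 73 and < 77 → C

C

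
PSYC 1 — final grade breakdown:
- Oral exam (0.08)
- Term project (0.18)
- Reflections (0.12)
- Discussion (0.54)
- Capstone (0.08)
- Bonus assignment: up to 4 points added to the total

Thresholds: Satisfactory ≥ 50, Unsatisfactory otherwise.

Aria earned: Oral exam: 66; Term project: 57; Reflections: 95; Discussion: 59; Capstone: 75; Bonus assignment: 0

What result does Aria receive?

Satisfactory

Weighted total:
  Oral exam 66 × 0.08 = 5.28
  Term project 57 × 0.18 = 10.26
  Reflections 95 × 0.12 = 11.4
  Discussion 59 × 0.54 = 31.86
  Capstone 75 × 0.08 = 6
Sum = 64.8
Bonus assignment: 64.8 + 0 = 64.8
64.8 ≥ 50 → Satisfactory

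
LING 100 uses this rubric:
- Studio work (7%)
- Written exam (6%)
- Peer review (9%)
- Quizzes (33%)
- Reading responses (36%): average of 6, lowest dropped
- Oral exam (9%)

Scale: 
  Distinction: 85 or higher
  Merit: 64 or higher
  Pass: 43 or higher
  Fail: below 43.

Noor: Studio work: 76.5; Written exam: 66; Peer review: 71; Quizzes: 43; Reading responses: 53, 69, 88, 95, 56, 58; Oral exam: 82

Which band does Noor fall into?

Pass

Reading responses: drop 53 → average of remaining 5 = 366/5 = 73.2
Weighted total:
  Studio work 76.5 × 0.07 = 5.355
  Written exam 66 × 0.06 = 3.96
  Peer review 71 × 0.09 = 6.39
  Quizzes 43 × 0.33 = 14.19
  Reading responses 73.2 × 0.36 = 26.352
  Oral exam 82 × 0.09 = 7.38
Sum = 63.627
63.627 is ≥ 43 and < 64 → Pass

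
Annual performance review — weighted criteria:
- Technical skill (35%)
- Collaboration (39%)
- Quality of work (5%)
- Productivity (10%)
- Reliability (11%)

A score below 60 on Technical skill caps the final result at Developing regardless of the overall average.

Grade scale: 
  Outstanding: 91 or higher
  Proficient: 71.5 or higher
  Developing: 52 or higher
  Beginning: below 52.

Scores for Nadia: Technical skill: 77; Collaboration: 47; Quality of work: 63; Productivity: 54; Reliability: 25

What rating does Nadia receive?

Developing

Technical skill score 77 ≥ 60: minimum met.
Weighted total:
  Technical skill 77 × 0.35 = 26.95
  Collaboration 47 × 0.39 = 18.33
  Quality of work 63 × 0.05 = 3.15
  Productivity 54 × 0.1 = 5.4
  Reliability 25 × 0.11 = 2.75
Sum = 56.58
56.58 is ≥ 52 and < 71.5 → Developing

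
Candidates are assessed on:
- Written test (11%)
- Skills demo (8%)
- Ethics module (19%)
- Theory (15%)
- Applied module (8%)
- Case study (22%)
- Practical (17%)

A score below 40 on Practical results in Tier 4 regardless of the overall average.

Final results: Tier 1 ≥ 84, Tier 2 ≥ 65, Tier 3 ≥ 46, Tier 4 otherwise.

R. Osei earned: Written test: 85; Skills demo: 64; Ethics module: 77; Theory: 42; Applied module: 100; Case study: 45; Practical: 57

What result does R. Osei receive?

Tier 3

Practical score 57 ≥ 40: minimum met.
Weighted total:
  Written test 85 × 0.11 = 9.35
  Skills demo 64 × 0.08 = 5.12
  Ethics module 77 × 0.19 = 14.63
  Theory 42 × 0.15 = 6.3
  Applied module 100 × 0.08 = 8
  Case study 45 × 0.22 = 9.9
  Practical 57 × 0.17 = 9.69
Sum = 62.99
62.99 is ≥ 46 and < 65 → Tier 3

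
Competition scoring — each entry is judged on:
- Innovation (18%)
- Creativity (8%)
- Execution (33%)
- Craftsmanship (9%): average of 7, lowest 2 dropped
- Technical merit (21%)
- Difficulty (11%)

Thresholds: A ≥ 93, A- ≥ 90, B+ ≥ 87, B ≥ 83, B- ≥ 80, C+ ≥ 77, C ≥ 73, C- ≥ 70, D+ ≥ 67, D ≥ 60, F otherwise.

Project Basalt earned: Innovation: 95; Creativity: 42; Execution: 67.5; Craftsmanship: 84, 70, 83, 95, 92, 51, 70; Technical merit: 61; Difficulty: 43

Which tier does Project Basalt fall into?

Craftsmanship: drop 51, 70 → average of remaining 5 = 424/5 = 84.8
Weighted total:
  Innovation 95 × 0.18 = 17.1
  Creativity 42 × 0.08 = 3.36
  Execution 67.5 × 0.33 = 22.275
  Craftsmanship 84.8 × 0.09 = 7.632
  Technical merit 61 × 0.21 = 12.81
  Difficulty 43 × 0.11 = 4.73
Sum = 67.907
67.907 is ≥ 67 and < 70 → D+

D+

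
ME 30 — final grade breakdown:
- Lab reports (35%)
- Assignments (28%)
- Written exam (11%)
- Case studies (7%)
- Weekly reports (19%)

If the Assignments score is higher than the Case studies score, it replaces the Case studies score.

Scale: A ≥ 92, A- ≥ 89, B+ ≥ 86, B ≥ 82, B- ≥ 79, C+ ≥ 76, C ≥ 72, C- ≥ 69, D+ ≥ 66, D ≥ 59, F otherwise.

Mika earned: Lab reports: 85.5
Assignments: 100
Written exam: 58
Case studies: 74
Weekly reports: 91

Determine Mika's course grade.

Assignments (100) > Case studies (74), so Case studies counts as 100.
Weighted total:
  Lab reports 85.5 × 0.35 = 29.925
  Assignments 100 × 0.28 = 28
  Written exam 58 × 0.11 = 6.38
  Case studies 100 × 0.07 = 7
  Weekly reports 91 × 0.19 = 17.29
Sum = 88.595
88.595 is ≥ 86 and < 89 → B+

B+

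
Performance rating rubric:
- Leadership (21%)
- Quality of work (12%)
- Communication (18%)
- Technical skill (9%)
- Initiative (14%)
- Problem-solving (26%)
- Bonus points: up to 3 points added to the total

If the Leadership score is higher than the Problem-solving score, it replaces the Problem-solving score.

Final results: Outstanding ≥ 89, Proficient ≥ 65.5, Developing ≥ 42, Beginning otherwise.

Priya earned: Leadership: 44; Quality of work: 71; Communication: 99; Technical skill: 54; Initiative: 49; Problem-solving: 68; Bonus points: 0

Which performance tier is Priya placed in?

Developing

Leadership (44) ≤ Problem-solving (68), so Problem-solving stays at 68.
Weighted total:
  Leadership 44 × 0.21 = 9.24
  Quality of work 71 × 0.12 = 8.52
  Communication 99 × 0.18 = 17.82
  Technical skill 54 × 0.09 = 4.86
  Initiative 49 × 0.14 = 6.86
  Problem-solving 68 × 0.26 = 17.68
Sum = 64.98
Bonus points: 64.98 + 0 = 64.98
64.98 is ≥ 42 and < 65.5 → Developing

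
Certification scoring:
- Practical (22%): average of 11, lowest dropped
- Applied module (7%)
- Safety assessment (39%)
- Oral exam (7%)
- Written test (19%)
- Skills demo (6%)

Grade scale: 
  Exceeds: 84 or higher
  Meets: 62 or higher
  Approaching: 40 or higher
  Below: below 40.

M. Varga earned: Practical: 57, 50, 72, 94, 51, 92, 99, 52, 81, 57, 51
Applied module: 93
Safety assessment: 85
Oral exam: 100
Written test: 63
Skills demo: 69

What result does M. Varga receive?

Practical: drop 50 → average of remaining 10 = 706/10 = 70.6
Weighted total:
  Practical 70.6 × 0.22 = 15.532
  Applied module 93 × 0.07 = 6.51
  Safety assessment 85 × 0.39 = 33.15
  Oral exam 100 × 0.07 = 7
  Written test 63 × 0.19 = 11.97
  Skills demo 69 × 0.06 = 4.14
Sum = 78.302
78.302 is ≥ 62 and < 84 → Meets

Meets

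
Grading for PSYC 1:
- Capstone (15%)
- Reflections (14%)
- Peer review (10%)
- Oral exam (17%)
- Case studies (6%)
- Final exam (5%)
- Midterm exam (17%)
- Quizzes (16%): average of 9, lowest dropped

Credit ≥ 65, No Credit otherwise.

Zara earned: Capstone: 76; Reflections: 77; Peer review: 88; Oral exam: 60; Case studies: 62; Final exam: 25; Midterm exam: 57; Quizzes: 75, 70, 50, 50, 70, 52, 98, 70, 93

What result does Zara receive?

Credit

Quizzes: drop 50 → average of remaining 8 = 578/8 = 72.25
Weighted total:
  Capstone 76 × 0.15 = 11.4
  Reflections 77 × 0.14 = 10.78
  Peer review 88 × 0.1 = 8.8
  Oral exam 60 × 0.17 = 10.2
  Case studies 62 × 0.06 = 3.72
  Final exam 25 × 0.05 = 1.25
  Midterm exam 57 × 0.17 = 9.69
  Quizzes 72.25 × 0.16 = 11.56
Sum = 67.4
67.4 ≥ 65 → Credit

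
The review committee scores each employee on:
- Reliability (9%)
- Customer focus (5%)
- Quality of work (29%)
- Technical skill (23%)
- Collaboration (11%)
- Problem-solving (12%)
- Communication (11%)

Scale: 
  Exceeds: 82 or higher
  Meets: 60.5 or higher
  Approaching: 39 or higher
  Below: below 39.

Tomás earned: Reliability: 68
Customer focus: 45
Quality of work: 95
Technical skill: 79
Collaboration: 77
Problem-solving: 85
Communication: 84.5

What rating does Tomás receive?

Weighted total:
  Reliability 68 × 0.09 = 6.12
  Customer focus 45 × 0.05 = 2.25
  Quality of work 95 × 0.29 = 27.55
  Technical skill 79 × 0.23 = 18.17
  Collaboration 77 × 0.11 = 8.47
  Problem-solving 85 × 0.12 = 10.2
  Communication 84.5 × 0.11 = 9.295
Sum = 82.055
82.055 ≥ 82 → Exceeds

Exceeds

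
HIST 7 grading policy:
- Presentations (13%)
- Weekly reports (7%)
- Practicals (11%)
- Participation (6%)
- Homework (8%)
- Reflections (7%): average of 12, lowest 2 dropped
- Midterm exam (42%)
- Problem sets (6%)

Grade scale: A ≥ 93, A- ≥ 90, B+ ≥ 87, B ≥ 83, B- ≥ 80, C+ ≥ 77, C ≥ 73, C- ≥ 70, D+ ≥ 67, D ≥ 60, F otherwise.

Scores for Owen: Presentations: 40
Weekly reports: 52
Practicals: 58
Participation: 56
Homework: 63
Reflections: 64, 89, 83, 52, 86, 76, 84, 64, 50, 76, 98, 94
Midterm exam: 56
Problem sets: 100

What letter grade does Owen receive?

F

Reflections: drop 50, 52 → average of remaining 10 = 814/10 = 81.4
Weighted total:
  Presentations 40 × 0.13 = 5.2
  Weekly reports 52 × 0.07 = 3.64
  Practicals 58 × 0.11 = 6.38
  Participation 56 × 0.06 = 3.36
  Homework 63 × 0.08 = 5.04
  Reflections 81.4 × 0.07 = 5.698
  Midterm exam 56 × 0.42 = 23.52
  Problem sets 100 × 0.06 = 6
Sum = 58.838
58.838 < 60 → F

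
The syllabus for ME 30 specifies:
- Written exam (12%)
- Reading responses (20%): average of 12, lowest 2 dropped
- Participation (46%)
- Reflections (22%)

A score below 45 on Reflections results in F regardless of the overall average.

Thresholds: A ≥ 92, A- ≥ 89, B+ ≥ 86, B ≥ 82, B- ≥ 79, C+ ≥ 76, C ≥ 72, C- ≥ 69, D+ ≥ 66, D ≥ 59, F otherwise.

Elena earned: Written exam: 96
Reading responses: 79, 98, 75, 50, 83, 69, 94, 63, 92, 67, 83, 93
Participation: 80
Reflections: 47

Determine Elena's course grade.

Reading responses: drop 50, 63 → average of remaining 10 = 833/10 = 83.3
Reflections score 47 ≥ 45: minimum met.
Weighted total:
  Written exam 96 × 0.12 = 11.52
  Reading responses 83.3 × 0.2 = 16.66
  Participation 80 × 0.46 = 36.8
  Reflections 47 × 0.22 = 10.34
Sum = 75.32
75.32 is ≥ 72 and < 76 → C

C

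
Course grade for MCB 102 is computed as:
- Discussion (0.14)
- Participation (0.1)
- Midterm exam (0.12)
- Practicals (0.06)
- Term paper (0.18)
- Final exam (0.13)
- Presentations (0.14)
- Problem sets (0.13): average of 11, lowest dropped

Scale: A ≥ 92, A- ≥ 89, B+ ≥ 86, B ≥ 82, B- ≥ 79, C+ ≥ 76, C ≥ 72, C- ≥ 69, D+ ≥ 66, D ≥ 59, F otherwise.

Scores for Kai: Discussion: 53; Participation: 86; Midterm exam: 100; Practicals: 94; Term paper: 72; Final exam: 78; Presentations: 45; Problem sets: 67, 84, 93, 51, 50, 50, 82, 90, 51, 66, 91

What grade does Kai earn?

C

Problem sets: drop 50 → average of remaining 10 = 725/10 = 72.5
Weighted total:
  Discussion 53 × 0.14 = 7.42
  Participation 86 × 0.1 = 8.6
  Midterm exam 100 × 0.12 = 12
  Practicals 94 × 0.06 = 5.64
  Term paper 72 × 0.18 = 12.96
  Final exam 78 × 0.13 = 10.14
  Presentations 45 × 0.14 = 6.3
  Problem sets 72.5 × 0.13 = 9.425
Sum = 72.485
72.485 is ≥ 72 and < 76 → C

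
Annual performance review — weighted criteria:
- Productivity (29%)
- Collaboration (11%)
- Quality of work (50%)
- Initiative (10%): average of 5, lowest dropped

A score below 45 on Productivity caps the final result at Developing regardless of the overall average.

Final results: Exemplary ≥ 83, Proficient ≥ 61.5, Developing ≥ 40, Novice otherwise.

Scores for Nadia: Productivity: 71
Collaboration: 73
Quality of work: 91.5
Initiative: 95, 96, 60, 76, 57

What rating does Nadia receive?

Proficient

Initiative: drop 57 → average of remaining 4 = 327/4 = 81.75
Productivity score 71 ≥ 45: minimum met.
Weighted total:
  Productivity 71 × 0.29 = 20.59
  Collaboration 73 × 0.11 = 8.03
  Quality of work 91.5 × 0.5 = 45.75
  Initiative 81.75 × 0.1 = 8.175
Sum = 82.545
82.545 is ≥ 61.5 and < 83 → Proficient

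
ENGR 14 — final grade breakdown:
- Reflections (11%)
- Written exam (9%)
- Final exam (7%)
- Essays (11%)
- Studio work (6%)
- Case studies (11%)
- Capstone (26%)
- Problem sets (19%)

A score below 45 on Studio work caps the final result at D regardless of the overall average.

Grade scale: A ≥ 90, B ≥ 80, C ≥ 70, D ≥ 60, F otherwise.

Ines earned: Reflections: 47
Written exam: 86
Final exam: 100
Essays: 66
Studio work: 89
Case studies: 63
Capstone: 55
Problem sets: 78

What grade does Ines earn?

D

Studio work score 89 ≥ 45: minimum met.
Weighted total:
  Reflections 47 × 0.11 = 5.17
  Written exam 86 × 0.09 = 7.74
  Final exam 100 × 0.07 = 7
  Essays 66 × 0.11 = 7.26
  Studio work 89 × 0.06 = 5.34
  Case studies 63 × 0.11 = 6.93
  Capstone 55 × 0.26 = 14.3
  Problem sets 78 × 0.19 = 14.82
Sum = 68.56
68.56 is ≥ 60 and < 70 → D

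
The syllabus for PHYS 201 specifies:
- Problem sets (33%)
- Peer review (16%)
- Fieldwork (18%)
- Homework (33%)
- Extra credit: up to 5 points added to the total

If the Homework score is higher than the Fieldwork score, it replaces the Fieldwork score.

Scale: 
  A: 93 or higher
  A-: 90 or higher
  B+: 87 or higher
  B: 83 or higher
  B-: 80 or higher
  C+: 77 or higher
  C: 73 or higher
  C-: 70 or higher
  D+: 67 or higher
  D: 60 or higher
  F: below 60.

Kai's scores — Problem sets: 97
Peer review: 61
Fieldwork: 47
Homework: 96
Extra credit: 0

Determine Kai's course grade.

Homework (96) > Fieldwork (47), so Fieldwork counts as 96.
Weighted total:
  Problem sets 97 × 0.33 = 32.01
  Peer review 61 × 0.16 = 9.76
  Fieldwork 96 × 0.18 = 17.28
  Homework 96 × 0.33 = 31.68
Sum = 90.73
Extra credit: 90.73 + 0 = 90.73
90.73 is ≥ 90 and < 93 → A-

A-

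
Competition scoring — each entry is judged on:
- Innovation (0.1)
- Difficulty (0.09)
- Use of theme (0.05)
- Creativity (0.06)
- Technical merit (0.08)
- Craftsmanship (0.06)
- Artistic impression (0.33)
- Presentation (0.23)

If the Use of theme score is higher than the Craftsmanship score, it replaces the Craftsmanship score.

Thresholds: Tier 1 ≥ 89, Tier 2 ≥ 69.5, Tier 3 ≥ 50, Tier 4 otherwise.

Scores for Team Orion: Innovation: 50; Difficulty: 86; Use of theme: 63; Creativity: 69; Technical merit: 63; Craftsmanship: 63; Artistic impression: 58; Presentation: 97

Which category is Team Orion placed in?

Use of theme (63) ≤ Craftsmanship (63), so Craftsmanship stays at 63.
Weighted total:
  Innovation 50 × 0.1 = 5
  Difficulty 86 × 0.09 = 7.74
  Use of theme 63 × 0.05 = 3.15
  Creativity 69 × 0.06 = 4.14
  Technical merit 63 × 0.08 = 5.04
  Craftsmanship 63 × 0.06 = 3.78
  Artistic impression 58 × 0.33 = 19.14
  Presentation 97 × 0.23 = 22.31
Sum = 70.3
70.3 is ≥ 69.5 and < 89 → Tier 2

Tier 2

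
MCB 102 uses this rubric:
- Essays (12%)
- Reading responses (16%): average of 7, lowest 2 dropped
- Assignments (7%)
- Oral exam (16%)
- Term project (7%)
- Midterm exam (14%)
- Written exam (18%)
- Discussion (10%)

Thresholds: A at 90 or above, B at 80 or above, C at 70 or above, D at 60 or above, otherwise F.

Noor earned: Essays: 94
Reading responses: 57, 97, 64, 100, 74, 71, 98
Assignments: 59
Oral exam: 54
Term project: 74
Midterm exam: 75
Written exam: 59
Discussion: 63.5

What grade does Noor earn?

C

Reading responses: drop 57, 64 → average of remaining 5 = 440/5 = 88
Weighted total:
  Essays 94 × 0.12 = 11.28
  Reading responses 88 × 0.16 = 14.08
  Assignments 59 × 0.07 = 4.13
  Oral exam 54 × 0.16 = 8.64
  Term project 74 × 0.07 = 5.18
  Midterm exam 75 × 0.14 = 10.5
  Written exam 59 × 0.18 = 10.62
  Discussion 63.5 × 0.1 = 6.35
Sum = 70.78
70.78 is ≥ 70 and < 80 → C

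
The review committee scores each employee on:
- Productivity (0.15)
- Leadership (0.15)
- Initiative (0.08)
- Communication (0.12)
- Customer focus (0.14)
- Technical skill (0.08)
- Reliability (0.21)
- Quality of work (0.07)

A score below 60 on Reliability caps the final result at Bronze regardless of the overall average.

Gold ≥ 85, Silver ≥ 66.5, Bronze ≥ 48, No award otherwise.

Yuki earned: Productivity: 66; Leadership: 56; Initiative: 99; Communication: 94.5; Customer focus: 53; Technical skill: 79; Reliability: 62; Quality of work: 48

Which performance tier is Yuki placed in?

Reliability score 62 ≥ 60: minimum met.
Weighted total:
  Productivity 66 × 0.15 = 9.9
  Leadership 56 × 0.15 = 8.4
  Initiative 99 × 0.08 = 7.92
  Communication 94.5 × 0.12 = 11.34
  Customer focus 53 × 0.14 = 7.42
  Technical skill 79 × 0.08 = 6.32
  Reliability 62 × 0.21 = 13.02
  Quality of work 48 × 0.07 = 3.36
Sum = 67.68
67.68 is ≥ 66.5 and < 85 → Silver

Silver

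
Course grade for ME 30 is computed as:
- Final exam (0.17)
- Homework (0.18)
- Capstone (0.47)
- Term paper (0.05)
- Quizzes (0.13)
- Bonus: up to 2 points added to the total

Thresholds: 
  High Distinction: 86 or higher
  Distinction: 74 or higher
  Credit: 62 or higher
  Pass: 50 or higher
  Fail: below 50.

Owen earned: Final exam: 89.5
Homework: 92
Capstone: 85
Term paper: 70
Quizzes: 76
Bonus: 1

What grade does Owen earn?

Weighted total:
  Final exam 89.5 × 0.17 = 15.215
  Homework 92 × 0.18 = 16.56
  Capstone 85 × 0.47 = 39.95
  Term paper 70 × 0.05 = 3.5
  Quizzes 76 × 0.13 = 9.88
Sum = 85.105
Bonus: 85.105 + 1 = 86.105
86.105 ≥ 86 → High Distinction

High Distinction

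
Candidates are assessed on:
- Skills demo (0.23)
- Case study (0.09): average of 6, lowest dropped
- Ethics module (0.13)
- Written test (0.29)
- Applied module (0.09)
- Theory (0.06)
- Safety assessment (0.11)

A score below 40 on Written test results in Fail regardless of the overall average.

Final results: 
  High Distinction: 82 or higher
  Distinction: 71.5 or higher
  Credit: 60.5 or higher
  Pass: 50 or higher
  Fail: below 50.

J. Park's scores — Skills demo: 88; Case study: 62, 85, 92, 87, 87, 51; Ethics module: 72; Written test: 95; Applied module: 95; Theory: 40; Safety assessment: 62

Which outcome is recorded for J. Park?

High Distinction

Case study: drop 51 → average of remaining 5 = 413/5 = 82.6
Written test score 95 ≥ 40: minimum met.
Weighted total:
  Skills demo 88 × 0.23 = 20.24
  Case study 82.6 × 0.09 = 7.434
  Ethics module 72 × 0.13 = 9.36
  Written test 95 × 0.29 = 27.55
  Applied module 95 × 0.09 = 8.55
  Theory 40 × 0.06 = 2.4
  Safety assessment 62 × 0.11 = 6.82
Sum = 82.354
82.354 ≥ 82 → High Distinction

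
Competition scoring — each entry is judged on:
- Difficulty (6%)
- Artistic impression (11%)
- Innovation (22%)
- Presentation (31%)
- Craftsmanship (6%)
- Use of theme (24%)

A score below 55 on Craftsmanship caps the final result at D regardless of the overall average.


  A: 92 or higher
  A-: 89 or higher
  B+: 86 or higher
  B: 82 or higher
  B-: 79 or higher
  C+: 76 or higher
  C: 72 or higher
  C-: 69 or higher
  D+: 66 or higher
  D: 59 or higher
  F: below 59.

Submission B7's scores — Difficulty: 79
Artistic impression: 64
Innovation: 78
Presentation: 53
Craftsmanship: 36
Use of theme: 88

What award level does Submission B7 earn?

D

Craftsmanship score 36 < 55: minimum not met.
Weighted total:
  Difficulty 79 × 0.06 = 4.74
  Artistic impression 64 × 0.11 = 7.04
  Innovation 78 × 0.22 = 17.16
  Presentation 53 × 0.31 = 16.43
  Craftsmanship 36 × 0.06 = 2.16
  Use of theme 88 × 0.24 = 21.12
Sum = 68.65
68.65 would be D+; cap at D applies → D.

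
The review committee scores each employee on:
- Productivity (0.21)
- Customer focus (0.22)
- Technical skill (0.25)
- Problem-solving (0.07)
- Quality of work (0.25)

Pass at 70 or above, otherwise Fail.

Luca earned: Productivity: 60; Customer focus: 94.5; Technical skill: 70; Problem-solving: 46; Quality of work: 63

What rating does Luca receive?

Weighted total:
  Productivity 60 × 0.21 = 12.6
  Customer focus 94.5 × 0.22 = 20.79
  Technical skill 70 × 0.25 = 17.5
  Problem-solving 46 × 0.07 = 3.22
  Quality of work 63 × 0.25 = 15.75
Sum = 69.86
69.86 < 70 → Fail

Fail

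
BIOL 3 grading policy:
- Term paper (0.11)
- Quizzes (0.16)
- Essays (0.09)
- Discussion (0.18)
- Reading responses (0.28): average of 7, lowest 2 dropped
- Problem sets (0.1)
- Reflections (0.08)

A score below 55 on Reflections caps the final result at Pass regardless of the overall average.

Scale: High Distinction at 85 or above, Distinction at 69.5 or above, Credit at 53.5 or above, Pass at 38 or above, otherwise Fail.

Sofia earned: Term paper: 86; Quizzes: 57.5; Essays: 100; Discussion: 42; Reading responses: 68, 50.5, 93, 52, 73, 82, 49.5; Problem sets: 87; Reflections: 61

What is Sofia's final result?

Reading responses: drop 49.5, 50.5 → average of remaining 5 = 368/5 = 73.6
Reflections score 61 ≥ 55: minimum met.
Weighted total:
  Term paper 86 × 0.11 = 9.46
  Quizzes 57.5 × 0.16 = 9.2
  Essays 100 × 0.09 = 9
  Discussion 42 × 0.18 = 7.56
  Reading responses 73.6 × 0.28 = 20.608
  Problem sets 87 × 0.1 = 8.7
  Reflections 61 × 0.08 = 4.88
Sum = 69.408
69.408 is ≥ 53.5 and < 69.5 → Credit

Credit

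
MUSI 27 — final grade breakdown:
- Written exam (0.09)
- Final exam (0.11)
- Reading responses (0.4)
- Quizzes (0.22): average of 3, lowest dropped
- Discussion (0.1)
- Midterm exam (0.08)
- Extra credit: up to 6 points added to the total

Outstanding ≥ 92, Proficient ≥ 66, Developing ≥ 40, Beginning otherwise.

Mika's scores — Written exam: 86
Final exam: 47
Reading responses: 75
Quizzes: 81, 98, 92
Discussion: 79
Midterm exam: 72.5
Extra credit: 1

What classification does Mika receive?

Quizzes: drop 81 → average of remaining 2 = 190/2 = 95
Weighted total:
  Written exam 86 × 0.09 = 7.74
  Final exam 47 × 0.11 = 5.17
  Reading responses 75 × 0.4 = 30
  Quizzes 95 × 0.22 = 20.9
  Discussion 79 × 0.1 = 7.9
  Midterm exam 72.5 × 0.08 = 5.8
Sum = 77.51
Extra credit: 77.51 + 1 = 78.51
78.51 is ≥ 66 and < 92 → Proficient

Proficient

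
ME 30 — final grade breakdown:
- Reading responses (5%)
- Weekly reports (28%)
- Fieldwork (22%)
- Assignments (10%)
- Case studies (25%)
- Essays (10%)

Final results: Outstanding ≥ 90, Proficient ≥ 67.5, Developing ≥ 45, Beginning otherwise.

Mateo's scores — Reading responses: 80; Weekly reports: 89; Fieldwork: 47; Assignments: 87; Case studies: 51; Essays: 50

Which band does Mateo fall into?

Developing

Weighted total:
  Reading responses 80 × 0.05 = 4
  Weekly reports 89 × 0.28 = 24.92
  Fieldwork 47 × 0.22 = 10.34
  Assignments 87 × 0.1 = 8.7
  Case studies 51 × 0.25 = 12.75
  Essays 50 × 0.1 = 5
Sum = 65.71
65.71 is ≥ 45 and < 67.5 → Developing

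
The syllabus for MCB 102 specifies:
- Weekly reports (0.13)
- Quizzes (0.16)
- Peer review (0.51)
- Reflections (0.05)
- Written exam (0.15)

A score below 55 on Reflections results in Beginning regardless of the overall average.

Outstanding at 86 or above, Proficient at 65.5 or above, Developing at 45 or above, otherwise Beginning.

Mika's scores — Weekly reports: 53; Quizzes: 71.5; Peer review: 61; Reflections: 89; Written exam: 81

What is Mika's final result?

Reflections score 89 ≥ 55: minimum met.
Weighted total:
  Weekly reports 53 × 0.13 = 6.89
  Quizzes 71.5 × 0.16 = 11.44
  Peer review 61 × 0.51 = 31.11
  Reflections 89 × 0.05 = 4.45
  Written exam 81 × 0.15 = 12.15
Sum = 66.04
66.04 is ≥ 65.5 and < 86 → Proficient

Proficient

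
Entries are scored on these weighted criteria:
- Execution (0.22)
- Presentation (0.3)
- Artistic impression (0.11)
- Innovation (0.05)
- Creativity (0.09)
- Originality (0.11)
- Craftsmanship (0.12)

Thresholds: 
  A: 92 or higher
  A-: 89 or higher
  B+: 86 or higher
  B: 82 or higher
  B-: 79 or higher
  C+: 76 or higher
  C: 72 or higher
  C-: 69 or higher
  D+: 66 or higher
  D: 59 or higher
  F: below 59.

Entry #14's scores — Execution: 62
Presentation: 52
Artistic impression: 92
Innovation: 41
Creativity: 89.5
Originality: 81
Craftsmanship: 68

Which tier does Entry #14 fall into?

D+

Weighted total:
  Execution 62 × 0.22 = 13.64
  Presentation 52 × 0.3 = 15.6
  Artistic impression 92 × 0.11 = 10.12
  Innovation 41 × 0.05 = 2.05
  Creativity 89.5 × 0.09 = 8.055
  Originality 81 × 0.11 = 8.91
  Craftsmanship 68 × 0.12 = 8.16
Sum = 66.535
66.535 is ≥ 66 and < 69 → D+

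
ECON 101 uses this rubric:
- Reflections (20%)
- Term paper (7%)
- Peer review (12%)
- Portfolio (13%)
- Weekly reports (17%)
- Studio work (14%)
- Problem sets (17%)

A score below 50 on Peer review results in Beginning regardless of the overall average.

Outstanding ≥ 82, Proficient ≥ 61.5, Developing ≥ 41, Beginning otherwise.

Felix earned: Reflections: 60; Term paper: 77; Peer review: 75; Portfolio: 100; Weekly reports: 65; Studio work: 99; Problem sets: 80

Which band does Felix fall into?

Proficient

Peer review score 75 ≥ 50: minimum met.
Weighted total:
  Reflections 60 × 0.2 = 12
  Term paper 77 × 0.07 = 5.39
  Peer review 75 × 0.12 = 9
  Portfolio 100 × 0.13 = 13
  Weekly reports 65 × 0.17 = 11.05
  Studio work 99 × 0.14 = 13.86
  Problem sets 80 × 0.17 = 13.6
Sum = 77.9
77.9 is ≥ 61.5 and < 82 → Proficient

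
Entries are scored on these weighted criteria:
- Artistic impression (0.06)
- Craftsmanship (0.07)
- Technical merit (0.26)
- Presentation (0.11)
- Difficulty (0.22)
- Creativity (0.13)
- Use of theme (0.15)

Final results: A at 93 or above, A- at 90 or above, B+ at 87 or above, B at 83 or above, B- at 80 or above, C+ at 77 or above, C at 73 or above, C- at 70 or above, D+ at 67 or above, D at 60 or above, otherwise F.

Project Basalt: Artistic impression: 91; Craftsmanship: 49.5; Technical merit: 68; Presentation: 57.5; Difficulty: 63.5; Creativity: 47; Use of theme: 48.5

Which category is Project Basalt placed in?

Weighted total:
  Artistic impression 91 × 0.06 = 5.46
  Craftsmanship 49.5 × 0.07 = 3.465
  Technical merit 68 × 0.26 = 17.68
  Presentation 57.5 × 0.11 = 6.325
  Difficulty 63.5 × 0.22 = 13.97
  Creativity 47 × 0.13 = 6.11
  Use of theme 48.5 × 0.15 = 7.275
Sum = 60.285
60.285 is ≥ 60 and < 67 → D

D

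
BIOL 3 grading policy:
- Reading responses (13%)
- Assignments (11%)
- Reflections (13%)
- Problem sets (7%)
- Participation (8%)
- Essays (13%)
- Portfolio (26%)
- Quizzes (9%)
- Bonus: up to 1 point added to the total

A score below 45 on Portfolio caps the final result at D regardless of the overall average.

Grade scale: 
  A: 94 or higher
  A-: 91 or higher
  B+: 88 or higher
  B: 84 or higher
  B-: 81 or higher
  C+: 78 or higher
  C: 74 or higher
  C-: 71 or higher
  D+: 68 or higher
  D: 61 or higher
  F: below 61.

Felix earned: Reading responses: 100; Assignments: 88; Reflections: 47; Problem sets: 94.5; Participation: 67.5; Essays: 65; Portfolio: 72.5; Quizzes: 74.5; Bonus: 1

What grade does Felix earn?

C

Portfolio score 72.5 ≥ 45: minimum met.
Weighted total:
  Reading responses 100 × 0.13 = 13
  Assignments 88 × 0.11 = 9.68
  Reflections 47 × 0.13 = 6.11
  Problem sets 94.5 × 0.07 = 6.615
  Participation 67.5 × 0.08 = 5.4
  Essays 65 × 0.13 = 8.45
  Portfolio 72.5 × 0.26 = 18.85
  Quizzes 74.5 × 0.09 = 6.705
Sum = 74.81
Bonus: 74.81 + 1 = 75.81
75.81 is ≥ 74 and < 78 → C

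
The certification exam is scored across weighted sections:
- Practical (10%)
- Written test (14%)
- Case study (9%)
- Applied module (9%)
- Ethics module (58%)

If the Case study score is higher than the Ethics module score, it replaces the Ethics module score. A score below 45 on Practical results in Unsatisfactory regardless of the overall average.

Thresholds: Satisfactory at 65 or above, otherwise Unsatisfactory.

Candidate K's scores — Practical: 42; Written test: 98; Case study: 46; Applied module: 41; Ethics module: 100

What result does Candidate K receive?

Case study (46) ≤ Ethics module (100), so Ethics module stays at 100.
Practical score 42 < 45: minimum not met.
Weighted total:
  Practical 42 × 0.1 = 4.2
  Written test 98 × 0.14 = 13.72
  Case study 46 × 0.09 = 4.14
  Applied module 41 × 0.09 = 3.69
  Ethics module 100 × 0.58 = 58
Sum = 83.75
Because the Practical minimum was not met, the result is Unsatisfactory.

Unsatisfactory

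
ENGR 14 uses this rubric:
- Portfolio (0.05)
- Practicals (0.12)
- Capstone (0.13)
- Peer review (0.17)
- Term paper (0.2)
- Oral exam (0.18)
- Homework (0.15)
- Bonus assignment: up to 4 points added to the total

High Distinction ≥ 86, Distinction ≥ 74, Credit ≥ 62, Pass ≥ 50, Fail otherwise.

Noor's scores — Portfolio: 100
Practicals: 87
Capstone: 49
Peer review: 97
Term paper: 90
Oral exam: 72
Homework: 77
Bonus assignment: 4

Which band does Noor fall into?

Weighted total:
  Portfolio 100 × 0.05 = 5
  Practicals 87 × 0.12 = 10.44
  Capstone 49 × 0.13 = 6.37
  Peer review 97 × 0.17 = 16.49
  Term paper 90 × 0.2 = 18
  Oral exam 72 × 0.18 = 12.96
  Homework 77 × 0.15 = 11.55
Sum = 80.81
Bonus assignment: 80.81 + 4 = 84.81
84.81 is ≥ 74 and < 86 → Distinction

Distinction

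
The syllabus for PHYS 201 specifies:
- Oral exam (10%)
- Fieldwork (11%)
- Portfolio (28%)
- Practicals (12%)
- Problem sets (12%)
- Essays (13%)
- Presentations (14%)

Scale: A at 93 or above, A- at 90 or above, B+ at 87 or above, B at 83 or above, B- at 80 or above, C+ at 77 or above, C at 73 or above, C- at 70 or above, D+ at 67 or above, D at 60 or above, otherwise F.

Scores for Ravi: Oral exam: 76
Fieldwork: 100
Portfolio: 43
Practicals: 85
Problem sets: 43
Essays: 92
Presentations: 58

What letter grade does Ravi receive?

D

Weighted total:
  Oral exam 76 × 0.1 = 7.6
  Fieldwork 100 × 0.11 = 11
  Portfolio 43 × 0.28 = 12.04
  Practicals 85 × 0.12 = 10.2
  Problem sets 43 × 0.12 = 5.16
  Essays 92 × 0.13 = 11.96
  Presentations 58 × 0.14 = 8.12
Sum = 66.08
66.08 is ≥ 60 and < 67 → D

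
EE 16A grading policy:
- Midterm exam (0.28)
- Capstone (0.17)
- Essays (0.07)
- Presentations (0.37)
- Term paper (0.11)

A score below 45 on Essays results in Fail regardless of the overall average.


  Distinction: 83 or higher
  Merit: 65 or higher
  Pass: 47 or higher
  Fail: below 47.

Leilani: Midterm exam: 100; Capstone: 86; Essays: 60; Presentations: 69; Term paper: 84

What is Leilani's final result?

Merit

Essays score 60 ≥ 45: minimum met.
Weighted total:
  Midterm exam 100 × 0.28 = 28
  Capstone 86 × 0.17 = 14.62
  Essays 60 × 0.07 = 4.2
  Presentations 69 × 0.37 = 25.53
  Term paper 84 × 0.11 = 9.24
Sum = 81.59
81.59 is ≥ 65 and < 83 → Merit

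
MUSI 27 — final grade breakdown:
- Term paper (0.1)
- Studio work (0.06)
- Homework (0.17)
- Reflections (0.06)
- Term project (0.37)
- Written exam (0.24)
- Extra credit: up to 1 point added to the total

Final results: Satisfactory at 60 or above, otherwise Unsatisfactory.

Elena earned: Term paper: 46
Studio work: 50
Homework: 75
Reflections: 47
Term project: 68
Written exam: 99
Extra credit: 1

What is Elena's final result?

Weighted total:
  Term paper 46 × 0.1 = 4.6
  Studio work 50 × 0.06 = 3
  Homework 75 × 0.17 = 12.75
  Reflections 47 × 0.06 = 2.82
  Term project 68 × 0.37 = 25.16
  Written exam 99 × 0.24 = 23.76
Sum = 72.09
Extra credit: 72.09 + 1 = 73.09
73.09 ≥ 60 → Satisfactory

Satisfactory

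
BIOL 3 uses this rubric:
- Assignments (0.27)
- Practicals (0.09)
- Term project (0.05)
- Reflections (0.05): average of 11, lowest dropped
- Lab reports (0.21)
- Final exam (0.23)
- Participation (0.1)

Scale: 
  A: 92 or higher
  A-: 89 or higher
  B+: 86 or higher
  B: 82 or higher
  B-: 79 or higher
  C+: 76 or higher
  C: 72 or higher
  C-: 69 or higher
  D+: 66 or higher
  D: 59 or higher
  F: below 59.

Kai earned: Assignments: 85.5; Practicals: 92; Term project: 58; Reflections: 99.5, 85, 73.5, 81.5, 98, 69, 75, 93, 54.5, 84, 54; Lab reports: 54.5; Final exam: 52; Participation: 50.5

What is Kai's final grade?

Reflections: drop 54 → average of remaining 10 = 813/10 = 81.3
Weighted total:
  Assignments 85.5 × 0.27 = 23.085
  Practicals 92 × 0.09 = 8.28
  Term project 58 × 0.05 = 2.9
  Reflections 81.3 × 0.05 = 4.065
  Lab reports 54.5 × 0.21 = 11.445
  Final exam 52 × 0.23 = 11.96
  Participation 50.5 × 0.1 = 5.05
Sum = 66.785
66.785 is ≥ 66 and < 69 → D+

D+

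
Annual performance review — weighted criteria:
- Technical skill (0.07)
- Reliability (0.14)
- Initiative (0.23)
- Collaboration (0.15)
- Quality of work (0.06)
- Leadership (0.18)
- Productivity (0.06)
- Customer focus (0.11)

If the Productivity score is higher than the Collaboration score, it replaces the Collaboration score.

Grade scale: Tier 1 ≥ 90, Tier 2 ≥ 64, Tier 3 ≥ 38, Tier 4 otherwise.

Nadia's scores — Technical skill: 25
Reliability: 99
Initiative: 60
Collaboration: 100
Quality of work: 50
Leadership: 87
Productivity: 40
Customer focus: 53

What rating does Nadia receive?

Tier 2

Productivity (40) ≤ Collaboration (100), so Collaboration stays at 100.
Weighted total:
  Technical skill 25 × 0.07 = 1.75
  Reliability 99 × 0.14 = 13.86
  Initiative 60 × 0.23 = 13.8
  Collaboration 100 × 0.15 = 15
  Quality of work 50 × 0.06 = 3
  Leadership 87 × 0.18 = 15.66
  Productivity 40 × 0.06 = 2.4
  Customer focus 53 × 0.11 = 5.83
Sum = 71.3
71.3 is ≥ 64 and < 90 → Tier 2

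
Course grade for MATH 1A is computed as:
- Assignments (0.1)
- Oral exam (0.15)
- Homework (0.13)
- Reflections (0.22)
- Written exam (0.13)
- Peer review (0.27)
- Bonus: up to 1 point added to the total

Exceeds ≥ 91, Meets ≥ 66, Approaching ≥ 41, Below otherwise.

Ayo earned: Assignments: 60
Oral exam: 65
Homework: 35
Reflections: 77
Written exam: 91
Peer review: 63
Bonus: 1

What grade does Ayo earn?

Weighted total:
  Assignments 60 × 0.1 = 6
  Oral exam 65 × 0.15 = 9.75
  Homework 35 × 0.13 = 4.55
  Reflections 77 × 0.22 = 16.94
  Written exam 91 × 0.13 = 11.83
  Peer review 63 × 0.27 = 17.01
Sum = 66.08
Bonus: 66.08 + 1 = 67.08
67.08 is ≥ 66 and < 91 → Meets

Meets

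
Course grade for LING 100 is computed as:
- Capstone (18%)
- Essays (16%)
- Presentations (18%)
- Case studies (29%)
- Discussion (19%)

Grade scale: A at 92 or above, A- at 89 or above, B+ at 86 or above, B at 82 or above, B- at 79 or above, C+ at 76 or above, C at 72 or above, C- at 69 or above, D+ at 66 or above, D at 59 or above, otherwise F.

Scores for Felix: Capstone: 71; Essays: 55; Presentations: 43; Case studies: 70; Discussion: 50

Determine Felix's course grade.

D

Weighted total:
  Capstone 71 × 0.18 = 12.78
  Essays 55 × 0.16 = 8.8
  Presentations 43 × 0.18 = 7.74
  Case studies 70 × 0.29 = 20.3
  Discussion 50 × 0.19 = 9.5
Sum = 59.12
59.12 is ≥ 59 and < 66 → D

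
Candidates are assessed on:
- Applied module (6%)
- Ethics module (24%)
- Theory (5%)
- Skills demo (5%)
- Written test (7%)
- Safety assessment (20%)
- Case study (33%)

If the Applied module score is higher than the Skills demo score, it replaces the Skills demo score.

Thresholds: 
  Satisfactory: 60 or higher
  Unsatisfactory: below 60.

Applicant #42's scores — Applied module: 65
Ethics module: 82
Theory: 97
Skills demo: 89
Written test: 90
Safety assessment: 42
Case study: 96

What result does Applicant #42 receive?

Satisfactory

Applied module (65) ≤ Skills demo (89), so Skills demo stays at 89.
Weighted total:
  Applied module 65 × 0.06 = 3.9
  Ethics module 82 × 0.24 = 19.68
  Theory 97 × 0.05 = 4.85
  Skills demo 89 × 0.05 = 4.45
  Written test 90 × 0.07 = 6.3
  Safety assessment 42 × 0.2 = 8.4
  Case study 96 × 0.33 = 31.68
Sum = 79.26
79.26 ≥ 60 → Satisfactory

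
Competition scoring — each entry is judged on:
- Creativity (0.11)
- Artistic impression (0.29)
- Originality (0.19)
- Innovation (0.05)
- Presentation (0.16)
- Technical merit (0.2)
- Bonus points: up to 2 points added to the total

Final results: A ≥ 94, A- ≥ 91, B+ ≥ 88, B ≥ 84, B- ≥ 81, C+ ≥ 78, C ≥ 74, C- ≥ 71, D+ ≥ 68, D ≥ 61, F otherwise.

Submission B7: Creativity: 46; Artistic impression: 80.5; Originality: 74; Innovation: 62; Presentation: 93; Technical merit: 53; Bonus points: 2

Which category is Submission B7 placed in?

C-

Weighted total:
  Creativity 46 × 0.11 = 5.06
  Artistic impression 80.5 × 0.29 = 23.345
  Originality 74 × 0.19 = 14.06
  Innovation 62 × 0.05 = 3.1
  Presentation 93 × 0.16 = 14.88
  Technical merit 53 × 0.2 = 10.6
Sum = 71.045
Bonus points: 71.045 + 2 = 73.045
73.045 is ≥ 71 and < 74 → C-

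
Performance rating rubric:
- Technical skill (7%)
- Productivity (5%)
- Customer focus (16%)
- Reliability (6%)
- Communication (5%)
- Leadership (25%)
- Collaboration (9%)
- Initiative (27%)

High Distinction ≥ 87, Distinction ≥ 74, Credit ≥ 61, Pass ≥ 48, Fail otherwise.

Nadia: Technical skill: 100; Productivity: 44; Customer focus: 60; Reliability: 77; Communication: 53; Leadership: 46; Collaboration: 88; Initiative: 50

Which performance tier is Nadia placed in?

Pass

Weighted total:
  Technical skill 100 × 0.07 = 7
  Productivity 44 × 0.05 = 2.2
  Customer focus 60 × 0.16 = 9.6
  Reliability 77 × 0.06 = 4.62
  Communication 53 × 0.05 = 2.65
  Leadership 46 × 0.25 = 11.5
  Collaboration 88 × 0.09 = 7.92
  Initiative 50 × 0.27 = 13.5
Sum = 58.99
58.99 is ≥ 48 and < 61 → Pass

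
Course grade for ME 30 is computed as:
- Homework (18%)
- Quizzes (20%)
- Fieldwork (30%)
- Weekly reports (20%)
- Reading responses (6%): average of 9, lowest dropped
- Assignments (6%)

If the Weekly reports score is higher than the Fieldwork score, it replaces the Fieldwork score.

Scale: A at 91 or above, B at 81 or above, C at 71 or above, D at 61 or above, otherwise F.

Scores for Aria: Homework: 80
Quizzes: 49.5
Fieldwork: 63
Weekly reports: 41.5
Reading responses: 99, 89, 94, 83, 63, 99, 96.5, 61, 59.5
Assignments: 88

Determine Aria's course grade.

D

Reading responses: drop 59.5 → average of remaining 8 = 684.5/8 = 85.5625
Weekly reports (41.5) ≤ Fieldwork (63), so Fieldwork stays at 63.
Weighted total:
  Homework 80 × 0.18 = 14.4
  Quizzes 49.5 × 0.2 = 9.9
  Fieldwork 63 × 0.3 = 18.9
  Weekly reports 41.5 × 0.2 = 8.3
  Reading responses 85.5625 × 0.06 = 5.13375
  Assignments 88 × 0.06 = 5.28
Sum = 61.91375
61.91375 is ≥ 61 and < 71 → D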